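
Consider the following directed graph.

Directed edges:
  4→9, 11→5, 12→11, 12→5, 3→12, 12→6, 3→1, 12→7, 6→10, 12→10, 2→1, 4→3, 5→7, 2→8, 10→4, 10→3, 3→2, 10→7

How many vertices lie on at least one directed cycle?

5

A vertex is on a directed cycle iff it belongs to a strongly connected component of size ≥ 2 (or has a self-loop).
The vertices on cycles are {3, 4, 6, 10, 12} — 5 in total.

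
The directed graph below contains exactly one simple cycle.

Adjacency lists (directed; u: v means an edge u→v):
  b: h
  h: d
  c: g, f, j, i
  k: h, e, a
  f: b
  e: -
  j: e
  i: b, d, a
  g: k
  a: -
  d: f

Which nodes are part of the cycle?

b, d, f, h

DFS with gray/black marking from d:
d gray
  f gray
    b gray
      h gray
        h→d: d is gray → back edge
Back edge closes the cycle d → f → b → h → d; its vertices are {b, d, f, h}.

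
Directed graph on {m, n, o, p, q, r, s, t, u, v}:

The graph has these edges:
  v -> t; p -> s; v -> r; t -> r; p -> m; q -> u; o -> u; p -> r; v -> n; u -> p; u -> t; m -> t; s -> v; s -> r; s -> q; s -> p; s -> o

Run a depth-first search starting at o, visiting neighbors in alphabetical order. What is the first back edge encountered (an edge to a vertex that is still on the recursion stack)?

s→o

DFS from o (visiting neighbors in alphabetical order); mark gray on enter, black on exit:
o gray
  u gray
    p gray
      m gray
        t gray
          r gray
          r black
        t black
      m black
      p→r: r black — skip
      s gray
        s→o: o is gray → back edge
First back edge: s → o.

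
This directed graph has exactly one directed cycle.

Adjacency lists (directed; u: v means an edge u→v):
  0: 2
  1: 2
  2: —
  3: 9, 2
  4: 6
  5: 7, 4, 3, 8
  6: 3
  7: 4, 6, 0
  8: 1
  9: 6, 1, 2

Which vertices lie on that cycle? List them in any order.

3, 6, 9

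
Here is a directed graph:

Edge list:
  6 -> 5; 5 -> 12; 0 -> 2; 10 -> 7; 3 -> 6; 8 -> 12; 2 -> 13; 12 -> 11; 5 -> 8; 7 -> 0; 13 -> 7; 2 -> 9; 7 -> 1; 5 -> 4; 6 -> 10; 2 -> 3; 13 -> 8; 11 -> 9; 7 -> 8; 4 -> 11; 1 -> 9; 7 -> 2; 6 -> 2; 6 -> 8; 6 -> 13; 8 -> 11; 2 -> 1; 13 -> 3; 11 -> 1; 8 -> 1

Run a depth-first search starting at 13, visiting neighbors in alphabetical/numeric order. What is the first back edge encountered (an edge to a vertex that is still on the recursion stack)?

2→3

DFS from 13 (visiting neighbors in alphabetical/numeric order); mark gray on enter, black on exit:
13 gray
  3 gray
    6 gray
      2 gray
        1 gray
          9 gray
          9 black
        1 black
        2→3: 3 is gray → back edge
First back edge: 2 → 3.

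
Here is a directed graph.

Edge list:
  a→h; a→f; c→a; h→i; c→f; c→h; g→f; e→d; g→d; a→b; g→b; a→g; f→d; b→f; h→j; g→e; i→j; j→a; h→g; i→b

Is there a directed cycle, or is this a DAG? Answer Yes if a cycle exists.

Yes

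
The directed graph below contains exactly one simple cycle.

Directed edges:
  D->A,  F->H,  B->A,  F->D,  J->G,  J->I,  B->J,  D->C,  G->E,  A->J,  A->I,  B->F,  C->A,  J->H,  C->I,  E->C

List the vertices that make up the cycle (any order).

DFS with gray/black marking from J:
J gray
  I gray
  I black
  G gray
    E gray
      C gray
        A gray
          A→I: I black — skip
          A→J: J is gray → back edge
Back edge closes the cycle J → G → E → C → A → J; its vertices are {A, C, E, G, J}.

A, C, E, G, J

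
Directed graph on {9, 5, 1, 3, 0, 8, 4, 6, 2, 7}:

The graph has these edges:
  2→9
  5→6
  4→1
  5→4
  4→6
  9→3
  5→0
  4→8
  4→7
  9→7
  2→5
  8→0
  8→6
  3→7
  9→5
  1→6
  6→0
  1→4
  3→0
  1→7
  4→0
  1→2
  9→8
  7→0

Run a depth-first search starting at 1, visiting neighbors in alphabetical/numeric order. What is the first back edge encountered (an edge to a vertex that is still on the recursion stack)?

DFS from 1 (visiting neighbors in alphabetical/numeric order); mark gray on enter, black on exit:
1 gray
  2 gray
    5 gray
      0 gray
      0 black
      4 gray
        4→0: 0 black — skip
        4→1: 1 is gray → back edge
First back edge: 4 → 1.

4->1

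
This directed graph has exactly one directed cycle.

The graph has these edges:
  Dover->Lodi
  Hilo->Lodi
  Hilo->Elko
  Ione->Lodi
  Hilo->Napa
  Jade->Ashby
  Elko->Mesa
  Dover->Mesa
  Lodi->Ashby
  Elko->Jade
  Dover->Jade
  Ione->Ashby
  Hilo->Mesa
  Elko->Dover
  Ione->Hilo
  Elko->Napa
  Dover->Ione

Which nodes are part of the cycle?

Elko, Hilo, Ione, Dover

DFS with gray/black marking from Hilo:
Hilo gray
  Lodi gray
    Ashby gray
    Ashby black
  Lodi black
  Mesa gray
  Mesa black
  Napa gray
  Napa black
  Elko gray
    Elko→Mesa: Mesa black — skip
    Dover gray
      Jade gray
        Jade→Ashby: Ashby black — skip
      Jade black
      Dover→Mesa: Mesa black — skip
      Dover→Lodi: Lodi black — skip
      Ione gray
        Ione→Hilo: Hilo is gray → back edge
Back edge closes the cycle Hilo → Elko → Dover → Ione → Hilo; its vertices are {Elko, Hilo, Ione, Dover}.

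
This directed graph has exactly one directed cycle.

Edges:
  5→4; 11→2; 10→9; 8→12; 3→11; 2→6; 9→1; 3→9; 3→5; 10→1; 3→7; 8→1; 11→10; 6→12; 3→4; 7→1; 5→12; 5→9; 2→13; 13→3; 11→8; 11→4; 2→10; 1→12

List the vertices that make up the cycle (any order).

DFS with gray/black marking from 2:
2 gray
  10 gray
    1 gray
      12 gray
      12 black
    1 black
    9 gray
      9→1: 1 black — skip
    9 black
  10 black
  13 gray
    3 gray
      11 gray
        8 gray
          8→1: 1 black — skip
          8→12: 12 black — skip
        8 black
        4 gray
        4 black
        11→10: 10 black — skip
        11→2: 2 is gray → back edge
Back edge closes the cycle 2 → 13 → 3 → 11 → 2; its vertices are {2, 3, 11, 13}.

2, 3, 11, 13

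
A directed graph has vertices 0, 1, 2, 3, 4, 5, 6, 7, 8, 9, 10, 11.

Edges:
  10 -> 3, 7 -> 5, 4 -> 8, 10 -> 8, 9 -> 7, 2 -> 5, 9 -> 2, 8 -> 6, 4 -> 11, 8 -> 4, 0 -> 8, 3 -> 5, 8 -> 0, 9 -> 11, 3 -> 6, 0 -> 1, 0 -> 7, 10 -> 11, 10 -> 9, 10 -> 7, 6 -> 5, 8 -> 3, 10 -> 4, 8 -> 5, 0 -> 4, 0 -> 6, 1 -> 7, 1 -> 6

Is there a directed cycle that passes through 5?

5 lies on a cycle iff there is a path from 5 back to itself.
Exploring from 5, it never reaches itself; equivalently, its strongly connected component is a singleton.

No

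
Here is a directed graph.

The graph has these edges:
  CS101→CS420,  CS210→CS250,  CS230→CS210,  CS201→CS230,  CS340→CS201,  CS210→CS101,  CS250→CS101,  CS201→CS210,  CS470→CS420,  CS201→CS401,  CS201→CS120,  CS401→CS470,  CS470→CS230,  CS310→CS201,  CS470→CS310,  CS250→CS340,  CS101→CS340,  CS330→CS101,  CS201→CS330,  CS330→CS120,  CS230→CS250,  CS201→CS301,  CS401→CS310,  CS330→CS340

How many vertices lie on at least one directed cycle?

10

A vertex is on a directed cycle iff it belongs to a strongly connected component of size ≥ 2 (or has a self-loop).
The vertices on cycles are {CS101, CS201, CS210, CS230, CS250, CS310, CS330, CS340, CS401, CS470} — 10 in total.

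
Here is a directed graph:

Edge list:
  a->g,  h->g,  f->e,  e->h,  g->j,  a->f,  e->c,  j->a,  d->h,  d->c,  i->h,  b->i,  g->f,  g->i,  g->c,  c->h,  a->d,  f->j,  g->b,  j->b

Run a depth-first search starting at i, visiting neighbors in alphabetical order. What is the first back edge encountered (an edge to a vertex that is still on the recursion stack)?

DFS from i (visiting neighbors in alphabetical order); mark gray on enter, black on exit:
i gray
  h gray
    g gray
      b gray
        b→i: i is gray → back edge
First back edge: b → i.

b→i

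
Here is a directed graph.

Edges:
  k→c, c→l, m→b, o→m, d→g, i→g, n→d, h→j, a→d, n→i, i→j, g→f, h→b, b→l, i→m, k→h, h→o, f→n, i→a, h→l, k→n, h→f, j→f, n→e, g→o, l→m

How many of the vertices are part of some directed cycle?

10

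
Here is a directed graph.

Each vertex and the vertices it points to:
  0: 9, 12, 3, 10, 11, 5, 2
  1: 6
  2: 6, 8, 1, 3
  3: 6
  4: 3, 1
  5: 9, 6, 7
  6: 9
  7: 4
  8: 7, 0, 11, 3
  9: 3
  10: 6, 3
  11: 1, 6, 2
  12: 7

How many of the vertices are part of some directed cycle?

A vertex is on a directed cycle iff it belongs to a strongly connected component of size ≥ 2 (or has a self-loop).
The vertices on cycles are {0, 2, 3, 6, 8, 9, 11} — 7 in total.

7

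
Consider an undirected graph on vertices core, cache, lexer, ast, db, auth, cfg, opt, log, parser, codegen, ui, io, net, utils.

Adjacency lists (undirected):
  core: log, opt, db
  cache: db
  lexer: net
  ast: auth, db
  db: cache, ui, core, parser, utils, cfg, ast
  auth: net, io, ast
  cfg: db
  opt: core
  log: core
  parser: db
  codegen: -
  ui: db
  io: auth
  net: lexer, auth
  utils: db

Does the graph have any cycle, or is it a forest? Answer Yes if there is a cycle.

DFS, tracking each vertex's parent; an edge to a visited non-parent vertex closes a cycle.
Start from ast:
visit ast (parent –)
  visit auth (parent ast)
    visit net (parent auth)
      visit lexer (parent net)
        lexer–net: parent, skip
      net–auth: parent, skip
    visit io (parent auth)
      io–auth: parent, skip
    auth–ast: parent, skip
  visit db (parent ast)
    visit cache (parent db)
      cache–db: parent, skip
    visit ui (parent db)
      ui–db: parent, skip
    visit core (parent db)
      visit log (parent core)
        log–core: parent, skip
      visit opt (parent core)
        opt–core: parent, skip
      core–db: parent, skip
    visit parser (parent db)
      parser–db: parent, skip
    visit utils (parent db)
      utils–db: parent, skip
    visit cfg (parent db)
      cfg–db: parent, skip
    db–ast: parent, skip
visit codegen (parent –)
No non-parent visited neighbor found — the graph is a forest.

No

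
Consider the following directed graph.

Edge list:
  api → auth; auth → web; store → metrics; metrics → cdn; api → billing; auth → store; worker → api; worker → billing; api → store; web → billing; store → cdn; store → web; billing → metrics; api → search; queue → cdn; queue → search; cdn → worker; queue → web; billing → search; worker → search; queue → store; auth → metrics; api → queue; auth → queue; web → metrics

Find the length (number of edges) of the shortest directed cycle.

For each vertex v, BFS finds the shortest path from v back to v.
The shortest such closed walk is worker → api → store → cdn → worker, length 4.

4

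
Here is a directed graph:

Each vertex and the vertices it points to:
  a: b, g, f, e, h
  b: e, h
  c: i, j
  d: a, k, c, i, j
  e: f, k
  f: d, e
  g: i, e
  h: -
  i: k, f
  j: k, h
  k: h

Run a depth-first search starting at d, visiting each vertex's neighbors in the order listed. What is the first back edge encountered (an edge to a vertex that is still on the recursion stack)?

DFS from d (visiting each vertex's neighbors in the order listed); mark gray on enter, black on exit:
d gray
  a gray
    b gray
      e gray
        f gray
          f→d: d is gray → back edge
First back edge: f → d.

f→d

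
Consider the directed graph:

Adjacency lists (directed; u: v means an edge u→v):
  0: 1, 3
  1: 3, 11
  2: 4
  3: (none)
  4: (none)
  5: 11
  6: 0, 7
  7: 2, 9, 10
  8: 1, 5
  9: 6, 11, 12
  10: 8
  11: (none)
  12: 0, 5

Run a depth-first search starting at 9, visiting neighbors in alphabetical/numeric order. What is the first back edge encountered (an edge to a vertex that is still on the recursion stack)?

DFS from 9 (visiting neighbors in alphabetical/numeric order); mark gray on enter, black on exit:
9 gray
  6 gray
    0 gray
      1 gray
        3 gray
        3 black
        11 gray
        11 black
      1 black
      0→3: 3 black — skip
    0 black
    7 gray
      2 gray
        4 gray
        4 black
      2 black
      7→9: 9 is gray → back edge
First back edge: 7 → 9.

7→9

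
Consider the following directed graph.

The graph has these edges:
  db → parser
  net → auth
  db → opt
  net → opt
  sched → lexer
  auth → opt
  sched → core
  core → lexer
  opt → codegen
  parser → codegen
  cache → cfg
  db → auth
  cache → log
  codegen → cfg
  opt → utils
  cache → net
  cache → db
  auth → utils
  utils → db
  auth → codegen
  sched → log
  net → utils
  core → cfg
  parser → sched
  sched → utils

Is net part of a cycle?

No

net lies on a cycle iff there is a path from net back to itself.
Exploring from net, it never reaches itself; equivalently, its strongly connected component is a singleton.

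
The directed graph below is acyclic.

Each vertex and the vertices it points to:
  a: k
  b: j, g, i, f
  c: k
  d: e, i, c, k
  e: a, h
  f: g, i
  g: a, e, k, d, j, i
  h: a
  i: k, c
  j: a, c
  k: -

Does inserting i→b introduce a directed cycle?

Yes

Adding i→b creates a cycle iff b can already reach i.
Path from b: b → i.
So b → … → i → b is a cycle.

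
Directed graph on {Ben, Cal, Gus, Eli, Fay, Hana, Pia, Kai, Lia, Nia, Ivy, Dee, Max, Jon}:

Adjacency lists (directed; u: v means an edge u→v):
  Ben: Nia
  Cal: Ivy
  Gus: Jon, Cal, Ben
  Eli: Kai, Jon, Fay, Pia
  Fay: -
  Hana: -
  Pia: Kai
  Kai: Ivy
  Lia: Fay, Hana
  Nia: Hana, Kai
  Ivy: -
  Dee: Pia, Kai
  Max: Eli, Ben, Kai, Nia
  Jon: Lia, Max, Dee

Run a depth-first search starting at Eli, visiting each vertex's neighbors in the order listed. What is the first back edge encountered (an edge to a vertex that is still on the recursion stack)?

DFS from Eli (visiting each vertex's neighbors in the order listed); mark gray on enter, black on exit:
Eli gray
  Kai gray
    Ivy gray
    Ivy black
  Kai black
  Jon gray
    Lia gray
      Fay gray
      Fay black
      Hana gray
      Hana black
    Lia black
    Max gray
      Max→Eli: Eli is gray → back edge
First back edge: Max → Eli.

Max->Eli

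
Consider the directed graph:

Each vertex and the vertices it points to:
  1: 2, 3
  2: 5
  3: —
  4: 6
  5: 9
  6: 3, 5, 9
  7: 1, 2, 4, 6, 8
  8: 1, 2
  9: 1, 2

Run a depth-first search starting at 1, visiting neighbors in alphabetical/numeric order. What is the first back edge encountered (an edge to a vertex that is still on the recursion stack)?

DFS from 1 (visiting neighbors in alphabetical/numeric order); mark gray on enter, black on exit:
1 gray
  2 gray
    5 gray
      9 gray
        9→1: 1 is gray → back edge
First back edge: 9 → 1.

9->1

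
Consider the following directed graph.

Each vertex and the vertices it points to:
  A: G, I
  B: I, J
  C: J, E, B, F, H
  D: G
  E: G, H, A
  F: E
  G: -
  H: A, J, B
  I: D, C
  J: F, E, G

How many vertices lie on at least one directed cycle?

A vertex is on a directed cycle iff it belongs to a strongly connected component of size ≥ 2 (or has a self-loop).
The vertices on cycles are {A, B, C, E, F, H, I, J} — 8 in total.

8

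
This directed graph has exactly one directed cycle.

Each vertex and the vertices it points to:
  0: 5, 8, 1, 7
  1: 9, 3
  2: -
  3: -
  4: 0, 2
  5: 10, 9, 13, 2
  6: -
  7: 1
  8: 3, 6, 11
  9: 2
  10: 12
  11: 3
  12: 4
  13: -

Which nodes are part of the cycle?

0, 4, 5, 10, 12

DFS with gray/black marking from 0:
0 gray
  5 gray
    10 gray
      12 gray
        4 gray
          4→0: 0 is gray → back edge
Back edge closes the cycle 0 → 5 → 10 → 12 → 4 → 0; its vertices are {0, 4, 5, 10, 12}.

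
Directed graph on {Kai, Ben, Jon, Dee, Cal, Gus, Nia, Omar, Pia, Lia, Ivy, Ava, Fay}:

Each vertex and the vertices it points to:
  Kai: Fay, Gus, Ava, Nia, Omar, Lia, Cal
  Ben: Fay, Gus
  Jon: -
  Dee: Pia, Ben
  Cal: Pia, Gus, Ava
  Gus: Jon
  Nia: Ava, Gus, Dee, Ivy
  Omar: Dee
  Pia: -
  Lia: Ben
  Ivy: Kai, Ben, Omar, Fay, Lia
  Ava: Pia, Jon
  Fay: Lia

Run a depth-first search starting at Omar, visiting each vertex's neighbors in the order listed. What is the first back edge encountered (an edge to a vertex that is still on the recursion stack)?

DFS from Omar (visiting each vertex's neighbors in the order listed); mark gray on enter, black on exit:
Omar gray
  Dee gray
    Pia gray
    Pia black
    Ben gray
      Fay gray
        Lia gray
          Lia→Ben: Ben is gray → back edge
First back edge: Lia → Ben.

Lia→Ben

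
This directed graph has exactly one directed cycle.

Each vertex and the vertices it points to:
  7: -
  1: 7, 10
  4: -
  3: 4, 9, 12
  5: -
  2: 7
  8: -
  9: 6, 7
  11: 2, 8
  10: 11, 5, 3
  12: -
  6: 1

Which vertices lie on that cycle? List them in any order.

DFS with gray/black marking from 10:
10 gray
  11 gray
    2 gray
      7 gray
      7 black
    2 black
    8 gray
    8 black
  11 black
  5 gray
  5 black
  3 gray
    4 gray
    4 black
    9 gray
      6 gray
        1 gray
          1→7: 7 black — skip
          1→10: 10 is gray → back edge
Back edge closes the cycle 10 → 3 → 9 → 6 → 1 → 10; its vertices are {1, 3, 6, 9, 10}.

1, 3, 6, 9, 10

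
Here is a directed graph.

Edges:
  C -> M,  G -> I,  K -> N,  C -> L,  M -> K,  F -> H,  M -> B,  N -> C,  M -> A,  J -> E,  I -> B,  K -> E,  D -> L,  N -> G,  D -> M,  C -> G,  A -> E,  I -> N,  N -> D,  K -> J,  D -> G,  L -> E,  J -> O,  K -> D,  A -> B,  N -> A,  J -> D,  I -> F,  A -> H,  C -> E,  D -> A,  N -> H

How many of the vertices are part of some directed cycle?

8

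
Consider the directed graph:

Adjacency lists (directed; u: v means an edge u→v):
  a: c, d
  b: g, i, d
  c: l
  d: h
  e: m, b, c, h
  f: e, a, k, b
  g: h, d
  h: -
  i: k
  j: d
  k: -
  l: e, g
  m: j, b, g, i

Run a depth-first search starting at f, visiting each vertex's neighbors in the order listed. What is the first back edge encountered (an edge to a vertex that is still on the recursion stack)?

DFS from f (visiting each vertex's neighbors in the order listed); mark gray on enter, black on exit:
f gray
  e gray
    m gray
      j gray
        d gray
          h gray
          h black
        d black
      j black
      b gray
        g gray
          g→h: h black — skip
          g→d: d black — skip
        g black
        i gray
          k gray
          k black
        i black
        b→d: d black — skip
      b black
      m→g: g black — skip
      m→i: i black — skip
    m black
    e→b: b black — skip
    c gray
      l gray
        l→e: e is gray → back edge
First back edge: l → e.

l->e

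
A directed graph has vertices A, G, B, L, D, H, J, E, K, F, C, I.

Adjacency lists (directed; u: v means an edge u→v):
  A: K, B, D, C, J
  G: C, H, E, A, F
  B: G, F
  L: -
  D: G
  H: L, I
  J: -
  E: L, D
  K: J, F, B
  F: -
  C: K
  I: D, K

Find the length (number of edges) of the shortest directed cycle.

3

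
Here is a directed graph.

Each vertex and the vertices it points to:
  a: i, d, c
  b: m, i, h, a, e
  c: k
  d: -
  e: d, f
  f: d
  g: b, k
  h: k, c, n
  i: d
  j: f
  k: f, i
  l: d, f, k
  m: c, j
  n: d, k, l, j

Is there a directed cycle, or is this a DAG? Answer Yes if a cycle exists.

No

DFS with white/gray/black marking, starting from a:
a gray
  i gray
    d gray
    d black
  i black
  a→d: d black — skip
  c gray
    k gray
      f gray
        f→d: d black — skip
      f black
      k→i: i black — skip
    k black
  c black
a black
b gray
  m gray
    m→c: c black — skip
    j gray
      j→f: f black — skip
    j black
  m black
  b→i: i black — skip
  h gray
    h→k: k black — skip
    h→c: c black — skip
    n gray
      n→d: d black — skip
      n→k: k black — skip
      l gray
        l→d: d black — skip
        l→f: f black — skip
        l→k: k black — skip
      l black
      n→j: j black — skip
    n black
  h black
  b→a: a black — skip
  e gray
    e→d: d black — skip
    e→f: f black — skip
  e black
b black
g gray
  g→b: b black — skip
  g→k: k black — skip
g black
Every edge goes to a white or black vertex — no back edge, so the graph is acyclic.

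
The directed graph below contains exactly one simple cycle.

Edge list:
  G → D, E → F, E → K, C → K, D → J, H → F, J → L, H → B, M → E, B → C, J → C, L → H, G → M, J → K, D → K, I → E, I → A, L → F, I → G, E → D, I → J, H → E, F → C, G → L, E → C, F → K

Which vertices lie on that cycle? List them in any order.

DFS with gray/black marking from D:
D gray
  K gray
  K black
  J gray
    J→K: K black — skip
    C gray
      C→K: K black — skip
    C black
    L gray
      F gray
        F→C: C black — skip
        F→K: K black — skip
      F black
      H gray
        E gray
          E→D: D is gray → back edge
Back edge closes the cycle D → J → L → H → E → D; its vertices are {D, E, H, J, L}.

D, E, H, J, L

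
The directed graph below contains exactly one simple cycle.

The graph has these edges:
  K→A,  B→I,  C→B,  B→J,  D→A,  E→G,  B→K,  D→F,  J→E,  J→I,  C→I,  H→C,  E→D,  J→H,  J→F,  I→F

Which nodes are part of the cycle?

DFS with gray/black marking from B:
B gray
  I gray
    F gray
    F black
  I black
  J gray
    E gray
      D gray
        A gray
        A black
        D→F: F black — skip
      D black
      G gray
      G black
    E black
    H gray
      C gray
        C→B: B is gray → back edge
Back edge closes the cycle B → J → H → C → B; its vertices are {B, C, H, J}.

B, C, H, J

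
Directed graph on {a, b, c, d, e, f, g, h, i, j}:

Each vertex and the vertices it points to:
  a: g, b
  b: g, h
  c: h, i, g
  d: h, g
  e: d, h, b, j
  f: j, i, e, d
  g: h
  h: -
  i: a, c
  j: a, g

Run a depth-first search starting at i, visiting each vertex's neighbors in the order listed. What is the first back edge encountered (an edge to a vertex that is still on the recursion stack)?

DFS from i (visiting each vertex's neighbors in the order listed); mark gray on enter, black on exit:
i gray
  a gray
    g gray
      h gray
      h black
    g black
    b gray
      b→g: g black — skip
      b→h: h black — skip
    b black
  a black
  c gray
    c→h: h black — skip
    c→i: i is gray → back edge
First back edge: c → i.

c->i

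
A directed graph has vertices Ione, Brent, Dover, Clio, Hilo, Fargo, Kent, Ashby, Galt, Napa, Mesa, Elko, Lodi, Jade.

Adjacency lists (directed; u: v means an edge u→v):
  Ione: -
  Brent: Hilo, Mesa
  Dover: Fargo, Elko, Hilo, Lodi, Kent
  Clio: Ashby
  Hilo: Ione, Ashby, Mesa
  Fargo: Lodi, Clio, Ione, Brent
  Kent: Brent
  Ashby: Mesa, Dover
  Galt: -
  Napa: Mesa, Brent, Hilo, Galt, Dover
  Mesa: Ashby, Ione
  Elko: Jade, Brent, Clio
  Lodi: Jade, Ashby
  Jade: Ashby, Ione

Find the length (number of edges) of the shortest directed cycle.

For each vertex v, BFS finds the shortest path from v back to v.
The shortest such closed walk is Ashby → Mesa → Ashby, length 2.

2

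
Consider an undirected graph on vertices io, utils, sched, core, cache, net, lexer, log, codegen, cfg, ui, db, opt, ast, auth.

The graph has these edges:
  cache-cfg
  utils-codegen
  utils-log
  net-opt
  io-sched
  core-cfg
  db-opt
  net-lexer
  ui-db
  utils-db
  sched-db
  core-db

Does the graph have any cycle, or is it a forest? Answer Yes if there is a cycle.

No

DFS, tracking each vertex's parent; an edge to a visited non-parent vertex closes a cycle.
Start from db:
visit db (parent –)
  visit core (parent db)
    core–db: parent, skip
    visit cfg (parent core)
      cfg–core: parent, skip
      visit cache (parent cfg)
        cache–cfg: parent, skip
  visit sched (parent db)
    sched–db: parent, skip
    visit io (parent sched)
      io–sched: parent, skip
  visit opt (parent db)
    visit net (parent opt)
      net–opt: parent, skip
      visit lexer (parent net)
        lexer–net: parent, skip
    opt–db: parent, skip
  visit utils (parent db)
    visit log (parent utils)
      log–utils: parent, skip
    visit codegen (parent utils)
      codegen–utils: parent, skip
    utils–db: parent, skip
  visit ui (parent db)
    ui–db: parent, skip
visit ast (parent –)
visit auth (parent –)
No non-parent visited neighbor found — the graph is a forest.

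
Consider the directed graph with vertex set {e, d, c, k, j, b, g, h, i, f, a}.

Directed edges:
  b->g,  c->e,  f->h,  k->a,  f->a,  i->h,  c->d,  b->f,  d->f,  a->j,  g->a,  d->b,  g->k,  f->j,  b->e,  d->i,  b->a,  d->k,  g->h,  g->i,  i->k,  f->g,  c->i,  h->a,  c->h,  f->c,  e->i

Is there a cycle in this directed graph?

DFS with white/gray/black marking, starting from k:
k gray
  a gray
    j gray
    j black
  a black
k black
e gray
  i gray
    h gray
      h→a: a black — skip
    h black
    i→k: k black — skip
  i black
e black
d gray
  d→i: i black — skip
  d→k: k black — skip
  b gray
    g gray
      g→a: a black — skip
      g→i: i black — skip
      g→k: k black — skip
      g→h: h black — skip
    g black
    b→e: e black — skip
    b→a: a black — skip
    f gray
      c gray
        c→i: i black — skip
        c→d: d is gray → back edge
Back edge found, so a cycle exists: d → b → f → c → d.

Yes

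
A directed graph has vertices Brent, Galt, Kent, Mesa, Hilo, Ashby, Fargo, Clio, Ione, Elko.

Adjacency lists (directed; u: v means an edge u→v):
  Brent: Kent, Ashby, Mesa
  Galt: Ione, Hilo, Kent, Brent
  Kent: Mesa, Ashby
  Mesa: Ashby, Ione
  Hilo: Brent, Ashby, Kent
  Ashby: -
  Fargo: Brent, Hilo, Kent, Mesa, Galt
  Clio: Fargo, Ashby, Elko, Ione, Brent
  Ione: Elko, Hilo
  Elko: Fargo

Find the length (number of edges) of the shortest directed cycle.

4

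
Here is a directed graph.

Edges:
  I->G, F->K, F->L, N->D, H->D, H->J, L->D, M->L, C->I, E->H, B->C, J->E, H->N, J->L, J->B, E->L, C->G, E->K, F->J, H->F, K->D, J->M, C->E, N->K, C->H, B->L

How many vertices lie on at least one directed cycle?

6

A vertex is on a directed cycle iff it belongs to a strongly connected component of size ≥ 2 (or has a self-loop).
The vertices on cycles are {B, C, E, F, H, J} — 6 in total.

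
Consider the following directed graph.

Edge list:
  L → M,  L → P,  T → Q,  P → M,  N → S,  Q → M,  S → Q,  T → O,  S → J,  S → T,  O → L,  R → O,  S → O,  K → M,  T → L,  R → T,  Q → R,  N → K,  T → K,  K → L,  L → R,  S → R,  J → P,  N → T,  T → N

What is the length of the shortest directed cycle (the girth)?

For each vertex v, BFS finds the shortest path from v back to v.
The shortest such closed walk is N → T → N, length 2.

2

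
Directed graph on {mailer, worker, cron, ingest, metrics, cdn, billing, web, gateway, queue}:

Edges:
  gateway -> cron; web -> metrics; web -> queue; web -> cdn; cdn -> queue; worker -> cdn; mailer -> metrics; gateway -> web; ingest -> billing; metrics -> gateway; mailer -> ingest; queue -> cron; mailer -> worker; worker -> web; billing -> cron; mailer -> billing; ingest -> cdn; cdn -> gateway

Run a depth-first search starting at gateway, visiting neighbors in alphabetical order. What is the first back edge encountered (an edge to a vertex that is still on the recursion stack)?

DFS from gateway (visiting neighbors in alphabetical order); mark gray on enter, black on exit:
gateway gray
  cron gray
  cron black
  web gray
    cdn gray
      cdn→gateway: gateway is gray → back edge
First back edge: cdn → gateway.

cdn->gateway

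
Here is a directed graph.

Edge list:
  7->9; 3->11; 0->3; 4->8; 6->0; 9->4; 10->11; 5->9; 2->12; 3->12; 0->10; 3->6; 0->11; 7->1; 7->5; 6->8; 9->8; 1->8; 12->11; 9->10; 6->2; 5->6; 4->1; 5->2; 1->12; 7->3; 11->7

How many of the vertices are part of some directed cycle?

12

A vertex is on a directed cycle iff it belongs to a strongly connected component of size ≥ 2 (or has a self-loop).
The vertices on cycles are {0, 1, 2, 3, 4, 5, 6, 7, 9, 10, 11, 12} — 12 in total.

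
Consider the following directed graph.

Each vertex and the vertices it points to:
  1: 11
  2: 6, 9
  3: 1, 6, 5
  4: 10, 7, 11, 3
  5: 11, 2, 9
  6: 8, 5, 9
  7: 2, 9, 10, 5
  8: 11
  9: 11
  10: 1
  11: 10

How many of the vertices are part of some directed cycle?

A vertex is on a directed cycle iff it belongs to a strongly connected component of size ≥ 2 (or has a self-loop).
The vertices on cycles are {1, 2, 5, 6, 10, 11} — 6 in total.

6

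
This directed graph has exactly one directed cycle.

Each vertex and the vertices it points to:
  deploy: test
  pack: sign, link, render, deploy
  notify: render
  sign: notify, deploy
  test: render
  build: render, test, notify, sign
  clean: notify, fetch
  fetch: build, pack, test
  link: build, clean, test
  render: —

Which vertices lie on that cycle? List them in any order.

DFS with gray/black marking from link:
link gray
  build gray
    render gray
    render black
    test gray
      test→render: render black — skip
    test black
    notify gray
      notify→render: render black — skip
    notify black
    sign gray
      sign→notify: notify black — skip
      deploy gray
        deploy→test: test black — skip
      deploy black
    sign black
  build black
  clean gray
    clean→notify: notify black — skip
    fetch gray
      fetch→build: build black — skip
      pack gray
        pack→sign: sign black — skip
        pack→link: link is gray → back edge
Back edge closes the cycle link → clean → fetch → pack → link; its vertices are {link, pack, clean, fetch}.

link, pack, clean, fetch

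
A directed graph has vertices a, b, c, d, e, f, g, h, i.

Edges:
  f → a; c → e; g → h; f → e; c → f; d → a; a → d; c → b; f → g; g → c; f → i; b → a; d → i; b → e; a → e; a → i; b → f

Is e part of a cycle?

e lies on a cycle iff there is a path from e back to itself.
Exploring from e, it never reaches itself; equivalently, its strongly connected component is a singleton.

No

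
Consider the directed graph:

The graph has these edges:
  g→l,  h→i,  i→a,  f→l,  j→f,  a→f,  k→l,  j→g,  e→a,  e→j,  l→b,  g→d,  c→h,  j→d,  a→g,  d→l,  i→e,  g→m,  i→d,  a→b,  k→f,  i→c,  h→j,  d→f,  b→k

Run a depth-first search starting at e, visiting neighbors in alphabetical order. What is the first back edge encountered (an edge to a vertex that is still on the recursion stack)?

DFS from e (visiting neighbors in alphabetical order); mark gray on enter, black on exit:
e gray
  a gray
    b gray
      k gray
        f gray
          l gray
            l→b: b is gray → back edge
First back edge: l → b.

l->b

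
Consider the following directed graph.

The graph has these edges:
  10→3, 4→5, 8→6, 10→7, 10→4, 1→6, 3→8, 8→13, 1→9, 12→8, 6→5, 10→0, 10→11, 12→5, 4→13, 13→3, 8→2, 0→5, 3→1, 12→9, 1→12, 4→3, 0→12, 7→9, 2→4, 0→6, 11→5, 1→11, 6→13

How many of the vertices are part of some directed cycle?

A vertex is on a directed cycle iff it belongs to a strongly connected component of size ≥ 2 (or has a self-loop).
The vertices on cycles are {1, 2, 3, 4, 6, 8, 12, 13} — 8 in total.

8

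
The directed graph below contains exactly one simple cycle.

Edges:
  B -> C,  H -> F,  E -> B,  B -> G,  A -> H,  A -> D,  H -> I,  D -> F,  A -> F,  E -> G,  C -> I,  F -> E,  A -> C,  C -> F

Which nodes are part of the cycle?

DFS with gray/black marking from C:
C gray
  F gray
    E gray
      B gray
        G gray
        G black
        B→C: C is gray → back edge
Back edge closes the cycle C → F → E → B → C; its vertices are {B, C, E, F}.

B, C, E, F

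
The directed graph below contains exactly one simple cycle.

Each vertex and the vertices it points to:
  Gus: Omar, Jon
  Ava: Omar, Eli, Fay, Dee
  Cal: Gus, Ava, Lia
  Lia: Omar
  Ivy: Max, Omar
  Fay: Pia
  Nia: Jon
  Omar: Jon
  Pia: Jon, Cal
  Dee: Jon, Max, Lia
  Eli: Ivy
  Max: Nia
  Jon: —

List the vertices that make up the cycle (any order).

DFS with gray/black marking from Cal:
Cal gray
  Gus gray
    Omar gray
      Jon gray
      Jon black
    Omar black
    Gus→Jon: Jon black — skip
  Gus black
  Ava gray
    Ava→Omar: Omar black — skip
    Eli gray
      Ivy gray
        Max gray
          Nia gray
            Nia→Jon: Jon black — skip
          Nia black
        Max black
        Ivy→Omar: Omar black — skip
      Ivy black
    Eli black
    Fay gray
      Pia gray
        Pia→Jon: Jon black — skip
        Pia→Cal: Cal is gray → back edge
Back edge closes the cycle Cal → Ava → Fay → Pia → Cal; its vertices are {Ava, Cal, Fay, Pia}.

Ava, Cal, Fay, Pia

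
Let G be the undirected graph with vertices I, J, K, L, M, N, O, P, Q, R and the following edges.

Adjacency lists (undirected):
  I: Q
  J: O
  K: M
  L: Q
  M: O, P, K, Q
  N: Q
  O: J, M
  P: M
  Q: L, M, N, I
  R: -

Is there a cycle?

No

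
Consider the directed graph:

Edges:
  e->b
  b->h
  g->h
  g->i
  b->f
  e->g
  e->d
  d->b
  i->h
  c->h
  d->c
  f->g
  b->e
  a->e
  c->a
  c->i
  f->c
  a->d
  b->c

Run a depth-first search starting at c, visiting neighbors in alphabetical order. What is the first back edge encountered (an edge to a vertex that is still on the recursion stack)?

b->c

DFS from c (visiting neighbors in alphabetical order); mark gray on enter, black on exit:
c gray
  a gray
    d gray
      b gray
        b→c: c is gray → back edge
First back edge: b → c.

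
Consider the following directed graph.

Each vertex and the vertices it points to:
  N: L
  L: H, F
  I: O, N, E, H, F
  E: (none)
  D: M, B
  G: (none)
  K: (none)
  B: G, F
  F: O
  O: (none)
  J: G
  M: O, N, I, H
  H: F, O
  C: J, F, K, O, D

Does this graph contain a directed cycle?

No

DFS with white/gray/black marking, starting from M:
M gray
  O gray
  O black
  N gray
    L gray
      H gray
        F gray
          F→O: O black — skip
        F black
        H→O: O black — skip
      H black
      L→F: F black — skip
    L black
  N black
  I gray
    I→O: O black — skip
    I→N: N black — skip
    E gray
    E black
    I→H: H black — skip
    I→F: F black — skip
  I black
  M→H: H black — skip
M black
D gray
  D→M: M black — skip
  B gray
    G gray
    G black
    B→F: F black — skip
  B black
D black
K gray
K black
J gray
  J→G: G black — skip
J black
C gray
  C→J: J black — skip
  C→F: F black — skip
  C→K: K black — skip
  C→O: O black — skip
  C→D: D black — skip
C black
Every edge goes to a white or black vertex — no back edge, so the graph is acyclic.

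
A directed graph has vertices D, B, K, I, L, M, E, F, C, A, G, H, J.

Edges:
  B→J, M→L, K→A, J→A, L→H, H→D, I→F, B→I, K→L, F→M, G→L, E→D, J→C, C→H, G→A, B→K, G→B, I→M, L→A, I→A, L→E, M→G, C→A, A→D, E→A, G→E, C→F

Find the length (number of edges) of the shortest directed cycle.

4

For each vertex v, BFS finds the shortest path from v back to v.
The shortest such closed walk is B → I → M → G → B, length 4.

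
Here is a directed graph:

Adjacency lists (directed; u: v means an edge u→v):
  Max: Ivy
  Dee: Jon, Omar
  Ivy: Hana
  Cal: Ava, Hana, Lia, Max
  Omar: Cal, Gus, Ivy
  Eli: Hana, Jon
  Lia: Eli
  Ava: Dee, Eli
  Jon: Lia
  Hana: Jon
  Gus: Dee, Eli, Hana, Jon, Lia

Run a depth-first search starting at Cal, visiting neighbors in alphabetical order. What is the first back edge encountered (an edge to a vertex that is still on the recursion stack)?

DFS from Cal (visiting neighbors in alphabetical order); mark gray on enter, black on exit:
Cal gray
  Ava gray
    Dee gray
      Jon gray
        Lia gray
          Eli gray
            Hana gray
              Hana→Jon: Jon is gray → back edge
First back edge: Hana → Jon.

Hana→Jon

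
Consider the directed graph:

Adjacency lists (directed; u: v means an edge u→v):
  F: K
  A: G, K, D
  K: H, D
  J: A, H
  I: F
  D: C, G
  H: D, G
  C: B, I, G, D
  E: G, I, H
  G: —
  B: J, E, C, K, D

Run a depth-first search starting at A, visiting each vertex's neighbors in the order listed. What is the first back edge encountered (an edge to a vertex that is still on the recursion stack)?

J→A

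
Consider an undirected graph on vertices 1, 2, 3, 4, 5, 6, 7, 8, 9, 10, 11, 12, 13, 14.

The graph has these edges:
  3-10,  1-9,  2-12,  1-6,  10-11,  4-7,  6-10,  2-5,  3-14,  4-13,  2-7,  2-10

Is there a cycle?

No

DFS, tracking each vertex's parent; an edge to a visited non-parent vertex closes a cycle.
Start from 9:
visit 9 (parent –)
  visit 1 (parent 9)
    1–9: parent, skip
    visit 6 (parent 1)
      visit 10 (parent 6)
        visit 11 (parent 10)
          11–10: parent, skip
        visit 3 (parent 10)
          3–10: parent, skip
          visit 14 (parent 3)
            14–3: parent, skip
        visit 2 (parent 10)
          visit 12 (parent 2)
            12–2: parent, skip
          visit 5 (parent 2)
            5–2: parent, skip
          visit 7 (parent 2)
            7–2: parent, skip
            visit 4 (parent 7)
              visit 13 (parent 4)
                13–4: parent, skip
              4–7: parent, skip
          2–10: parent, skip
        10–6: parent, skip
      6–1: parent, skip
visit 8 (parent –)
No non-parent visited neighbor found — the graph is a forest.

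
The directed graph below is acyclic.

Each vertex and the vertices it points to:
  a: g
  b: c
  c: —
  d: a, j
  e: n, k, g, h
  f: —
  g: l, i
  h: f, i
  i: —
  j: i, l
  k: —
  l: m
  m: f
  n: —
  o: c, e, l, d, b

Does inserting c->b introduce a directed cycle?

Yes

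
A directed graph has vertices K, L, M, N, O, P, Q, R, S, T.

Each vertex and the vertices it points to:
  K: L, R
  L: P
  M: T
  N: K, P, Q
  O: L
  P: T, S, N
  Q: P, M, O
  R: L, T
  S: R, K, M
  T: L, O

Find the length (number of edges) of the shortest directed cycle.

For each vertex v, BFS finds the shortest path from v back to v.
The shortest such closed walk is N → P → N, length 2.

2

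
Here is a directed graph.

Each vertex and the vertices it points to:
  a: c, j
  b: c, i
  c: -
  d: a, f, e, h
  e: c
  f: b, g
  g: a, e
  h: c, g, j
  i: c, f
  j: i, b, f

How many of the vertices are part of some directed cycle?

6

A vertex is on a directed cycle iff it belongs to a strongly connected component of size ≥ 2 (or has a self-loop).
The vertices on cycles are {a, b, f, g, i, j} — 6 in total.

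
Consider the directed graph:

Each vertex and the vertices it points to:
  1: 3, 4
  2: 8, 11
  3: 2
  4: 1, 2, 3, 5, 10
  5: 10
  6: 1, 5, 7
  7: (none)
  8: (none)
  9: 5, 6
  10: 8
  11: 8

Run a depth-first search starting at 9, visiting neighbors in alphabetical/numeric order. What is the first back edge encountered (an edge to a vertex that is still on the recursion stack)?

DFS from 9 (visiting neighbors in alphabetical/numeric order); mark gray on enter, black on exit:
9 gray
  5 gray
    10 gray
      8 gray
      8 black
    10 black
  5 black
  6 gray
    1 gray
      3 gray
        2 gray
          2→8: 8 black — skip
          11 gray
            11→8: 8 black — skip
          11 black
        2 black
      3 black
      4 gray
        4→1: 1 is gray → back edge
First back edge: 4 → 1.

4→1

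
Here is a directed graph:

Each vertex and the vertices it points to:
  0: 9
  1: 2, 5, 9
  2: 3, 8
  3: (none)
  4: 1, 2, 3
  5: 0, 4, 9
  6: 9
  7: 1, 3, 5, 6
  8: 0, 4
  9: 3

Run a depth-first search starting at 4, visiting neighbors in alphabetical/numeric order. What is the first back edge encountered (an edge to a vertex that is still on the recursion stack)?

8→4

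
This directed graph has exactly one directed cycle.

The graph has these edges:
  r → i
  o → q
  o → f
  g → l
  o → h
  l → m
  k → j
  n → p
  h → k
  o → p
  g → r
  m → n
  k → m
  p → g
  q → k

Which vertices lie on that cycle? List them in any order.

g, l, m, n, p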